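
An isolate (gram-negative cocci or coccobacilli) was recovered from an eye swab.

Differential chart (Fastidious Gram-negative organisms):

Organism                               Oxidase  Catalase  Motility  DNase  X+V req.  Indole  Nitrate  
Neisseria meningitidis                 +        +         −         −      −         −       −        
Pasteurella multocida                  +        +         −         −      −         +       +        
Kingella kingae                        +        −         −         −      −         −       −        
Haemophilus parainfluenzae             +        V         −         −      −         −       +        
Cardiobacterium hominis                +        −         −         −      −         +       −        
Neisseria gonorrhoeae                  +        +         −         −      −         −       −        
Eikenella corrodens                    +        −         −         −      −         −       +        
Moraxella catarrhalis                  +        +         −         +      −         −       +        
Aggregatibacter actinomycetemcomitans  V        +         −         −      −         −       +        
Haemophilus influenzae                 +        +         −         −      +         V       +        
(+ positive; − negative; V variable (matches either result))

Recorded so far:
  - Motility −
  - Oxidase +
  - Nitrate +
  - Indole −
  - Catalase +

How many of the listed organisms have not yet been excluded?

4

Catalase +: excludes Kingella kingae, Cardiobacterium hominis, Eikenella corrodens — 7 left.
Indole −: excludes Pasteurella multocida — 6 left.
Motility −: all 6 remaining candidates are consistent.
Oxidase +: all 6 remaining candidates are consistent.
Nitrate +: excludes Neisseria meningitidis, Neisseria gonorrhoeae — 4 left.
Still consistent: Aggregatibacter actinomycetemcomitans, Haemophilus influenzae, Haemophilus parainfluenzae, Moraxella catarrhalis.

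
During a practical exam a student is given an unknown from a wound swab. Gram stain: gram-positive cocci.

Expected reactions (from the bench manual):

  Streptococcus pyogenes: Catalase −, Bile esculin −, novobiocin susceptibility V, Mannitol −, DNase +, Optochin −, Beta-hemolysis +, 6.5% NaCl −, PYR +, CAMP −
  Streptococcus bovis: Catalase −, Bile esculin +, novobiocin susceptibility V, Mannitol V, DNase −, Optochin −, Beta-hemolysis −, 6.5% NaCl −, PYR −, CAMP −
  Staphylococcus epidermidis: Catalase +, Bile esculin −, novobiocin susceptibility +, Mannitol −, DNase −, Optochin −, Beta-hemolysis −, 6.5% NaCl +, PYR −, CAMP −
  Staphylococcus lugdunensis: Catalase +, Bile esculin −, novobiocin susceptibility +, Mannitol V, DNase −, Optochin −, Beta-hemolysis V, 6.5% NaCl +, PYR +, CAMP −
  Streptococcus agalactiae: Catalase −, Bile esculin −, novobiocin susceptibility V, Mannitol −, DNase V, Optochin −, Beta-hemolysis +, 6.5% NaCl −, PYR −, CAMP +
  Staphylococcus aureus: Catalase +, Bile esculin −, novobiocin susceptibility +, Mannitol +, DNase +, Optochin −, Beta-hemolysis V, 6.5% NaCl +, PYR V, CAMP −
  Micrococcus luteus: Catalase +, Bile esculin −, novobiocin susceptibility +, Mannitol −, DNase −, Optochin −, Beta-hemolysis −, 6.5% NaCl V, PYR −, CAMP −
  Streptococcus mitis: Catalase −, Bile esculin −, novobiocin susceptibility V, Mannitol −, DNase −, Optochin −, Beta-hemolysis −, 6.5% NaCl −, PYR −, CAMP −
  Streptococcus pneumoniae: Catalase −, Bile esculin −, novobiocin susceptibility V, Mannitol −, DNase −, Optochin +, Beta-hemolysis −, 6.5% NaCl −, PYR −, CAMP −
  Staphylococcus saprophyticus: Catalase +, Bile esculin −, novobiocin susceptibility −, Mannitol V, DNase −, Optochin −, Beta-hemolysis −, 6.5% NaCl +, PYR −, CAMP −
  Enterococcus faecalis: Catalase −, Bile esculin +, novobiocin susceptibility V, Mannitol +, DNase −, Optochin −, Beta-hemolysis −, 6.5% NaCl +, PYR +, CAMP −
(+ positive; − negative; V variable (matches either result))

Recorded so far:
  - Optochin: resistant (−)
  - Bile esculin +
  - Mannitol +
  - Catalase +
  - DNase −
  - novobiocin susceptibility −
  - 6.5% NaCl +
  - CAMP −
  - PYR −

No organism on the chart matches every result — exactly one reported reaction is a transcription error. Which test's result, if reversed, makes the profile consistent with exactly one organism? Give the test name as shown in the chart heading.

As reported, no row in the chart matches all 9 reactions.
Reversing PYR → still no organism matches.
Reversing 6.5% NaCl → still no organism matches.
Reversing novobiocin susceptibility → still no organism matches.
Reversing Optochin → still no organism matches.
Reversing Bile esculin (to −) → unique match: Staphylococcus saprophyticus.
Reversing Mannitol → still no organism matches.
Reversing Catalase → still no organism matches.
Reversing CAMP → still no organism matches.
Reversing DNase → still no organism matches.

Bile esculin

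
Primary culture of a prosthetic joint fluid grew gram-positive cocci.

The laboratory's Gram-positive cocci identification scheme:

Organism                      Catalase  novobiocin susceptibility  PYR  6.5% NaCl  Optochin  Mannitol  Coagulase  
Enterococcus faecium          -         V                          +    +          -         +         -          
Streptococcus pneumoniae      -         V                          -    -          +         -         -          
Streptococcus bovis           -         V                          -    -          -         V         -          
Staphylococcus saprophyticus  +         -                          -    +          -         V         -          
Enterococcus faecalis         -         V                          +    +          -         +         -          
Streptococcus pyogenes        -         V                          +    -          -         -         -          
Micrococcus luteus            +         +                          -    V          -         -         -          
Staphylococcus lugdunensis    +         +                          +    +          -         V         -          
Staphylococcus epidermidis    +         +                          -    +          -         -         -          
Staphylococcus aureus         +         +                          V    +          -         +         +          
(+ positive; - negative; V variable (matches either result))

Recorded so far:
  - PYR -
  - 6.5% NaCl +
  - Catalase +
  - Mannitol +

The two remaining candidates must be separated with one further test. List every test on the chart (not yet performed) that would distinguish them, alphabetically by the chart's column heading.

Coagulase, novobiocin susceptibility

6.5% NaCl +: excludes Streptococcus pneumoniae, Streptococcus bovis, Streptococcus pyogenes — 7 left.
Catalase +: excludes Enterococcus faecium, Enterococcus faecalis — 5 left.
PYR -: excludes Staphylococcus lugdunensis — 4 left.
Mannitol +: excludes Micrococcus luteus, Staphylococcus epidermidis — 2 left.
Two candidates remain: Staphylococcus aureus and Staphylococcus saprophyticus.
  novobiocin susceptibility: Staphylococcus aureus +, Staphylococcus saprophyticus - — discriminates.
  Optochin: - vs - — same for both, does not separate.
  Coagulase: Staphylococcus aureus +, Staphylococcus saprophyticus - — discriminates.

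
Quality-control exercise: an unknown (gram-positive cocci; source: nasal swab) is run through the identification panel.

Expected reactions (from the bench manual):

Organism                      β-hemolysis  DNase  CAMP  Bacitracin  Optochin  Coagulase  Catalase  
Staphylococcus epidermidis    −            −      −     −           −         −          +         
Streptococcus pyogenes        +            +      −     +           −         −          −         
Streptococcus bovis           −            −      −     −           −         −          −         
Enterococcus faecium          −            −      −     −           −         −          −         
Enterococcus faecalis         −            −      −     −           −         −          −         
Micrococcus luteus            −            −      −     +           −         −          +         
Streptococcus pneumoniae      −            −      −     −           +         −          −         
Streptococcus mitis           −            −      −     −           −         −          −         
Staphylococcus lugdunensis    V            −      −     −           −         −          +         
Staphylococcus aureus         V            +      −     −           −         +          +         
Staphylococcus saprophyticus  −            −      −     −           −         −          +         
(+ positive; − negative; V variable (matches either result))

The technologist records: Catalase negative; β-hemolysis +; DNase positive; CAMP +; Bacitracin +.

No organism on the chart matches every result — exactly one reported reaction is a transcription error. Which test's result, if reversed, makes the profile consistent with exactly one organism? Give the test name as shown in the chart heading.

As reported, no row in the chart matches all 5 reactions.
Reversing Catalase → still no organism matches.
Reversing CAMP (to −) → unique match: Streptococcus pyogenes.
Reversing DNase → still no organism matches.
Reversing β-hemolysis → still no organism matches.
Reversing Bacitracin → still no organism matches.

CAMP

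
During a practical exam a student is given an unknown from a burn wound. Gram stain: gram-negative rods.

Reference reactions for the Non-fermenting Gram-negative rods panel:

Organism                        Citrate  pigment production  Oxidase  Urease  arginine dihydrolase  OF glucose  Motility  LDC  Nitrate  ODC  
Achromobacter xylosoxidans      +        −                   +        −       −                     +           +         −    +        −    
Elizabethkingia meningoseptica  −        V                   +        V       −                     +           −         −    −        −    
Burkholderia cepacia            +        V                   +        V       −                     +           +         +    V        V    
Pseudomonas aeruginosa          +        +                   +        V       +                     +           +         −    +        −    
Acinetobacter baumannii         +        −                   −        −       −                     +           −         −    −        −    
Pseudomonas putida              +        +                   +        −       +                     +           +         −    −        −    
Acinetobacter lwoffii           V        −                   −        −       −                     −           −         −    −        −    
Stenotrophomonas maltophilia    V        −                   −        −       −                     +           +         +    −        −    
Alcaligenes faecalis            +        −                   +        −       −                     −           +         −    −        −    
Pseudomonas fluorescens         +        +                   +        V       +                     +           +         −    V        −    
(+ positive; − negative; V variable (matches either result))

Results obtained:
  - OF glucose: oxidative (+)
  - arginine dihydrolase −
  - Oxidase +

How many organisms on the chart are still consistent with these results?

3

arginine dihydrolase −: excludes Pseudomonas aeruginosa, Pseudomonas putida, Pseudomonas fluorescens — 7 left.
OF glucose +: excludes Acinetobacter lwoffii, Alcaligenes faecalis — 5 left.
Oxidase +: excludes Acinetobacter baumannii, Stenotrophomonas maltophilia — 3 left.
Still consistent: Achromobacter xylosoxidans, Burkholderia cepacia, Elizabethkingia meningoseptica.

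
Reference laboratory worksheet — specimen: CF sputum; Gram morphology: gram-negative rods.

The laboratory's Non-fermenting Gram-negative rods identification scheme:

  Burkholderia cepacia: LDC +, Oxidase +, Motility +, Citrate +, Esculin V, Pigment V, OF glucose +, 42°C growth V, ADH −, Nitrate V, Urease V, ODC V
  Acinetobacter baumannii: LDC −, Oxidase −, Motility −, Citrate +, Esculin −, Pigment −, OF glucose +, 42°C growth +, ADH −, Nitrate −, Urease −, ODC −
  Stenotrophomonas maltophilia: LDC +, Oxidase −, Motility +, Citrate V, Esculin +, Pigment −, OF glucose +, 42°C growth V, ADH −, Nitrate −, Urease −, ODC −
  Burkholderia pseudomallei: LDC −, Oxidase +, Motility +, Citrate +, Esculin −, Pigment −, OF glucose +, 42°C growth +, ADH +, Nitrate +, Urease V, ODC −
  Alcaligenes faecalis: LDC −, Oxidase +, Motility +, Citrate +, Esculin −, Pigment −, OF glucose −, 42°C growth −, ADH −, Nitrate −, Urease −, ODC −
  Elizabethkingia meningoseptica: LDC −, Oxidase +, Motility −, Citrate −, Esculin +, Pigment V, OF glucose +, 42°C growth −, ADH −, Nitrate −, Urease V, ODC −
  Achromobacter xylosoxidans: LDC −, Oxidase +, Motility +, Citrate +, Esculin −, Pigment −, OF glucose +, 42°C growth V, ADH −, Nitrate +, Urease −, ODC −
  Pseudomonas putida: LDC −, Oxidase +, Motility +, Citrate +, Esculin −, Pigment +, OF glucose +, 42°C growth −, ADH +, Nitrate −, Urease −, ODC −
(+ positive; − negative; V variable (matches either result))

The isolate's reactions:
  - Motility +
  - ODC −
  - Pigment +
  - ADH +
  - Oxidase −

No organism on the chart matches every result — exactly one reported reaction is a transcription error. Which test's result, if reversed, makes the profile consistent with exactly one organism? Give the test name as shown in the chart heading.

As reported, no row in the chart matches all 5 reactions.
Reversing Motility → still no organism matches.
Reversing ADH → still no organism matches.
Reversing ODC → still no organism matches.
Reversing Pigment → still no organism matches.
Reversing Oxidase (to +) → unique match: Pseudomonas putida.

Oxidase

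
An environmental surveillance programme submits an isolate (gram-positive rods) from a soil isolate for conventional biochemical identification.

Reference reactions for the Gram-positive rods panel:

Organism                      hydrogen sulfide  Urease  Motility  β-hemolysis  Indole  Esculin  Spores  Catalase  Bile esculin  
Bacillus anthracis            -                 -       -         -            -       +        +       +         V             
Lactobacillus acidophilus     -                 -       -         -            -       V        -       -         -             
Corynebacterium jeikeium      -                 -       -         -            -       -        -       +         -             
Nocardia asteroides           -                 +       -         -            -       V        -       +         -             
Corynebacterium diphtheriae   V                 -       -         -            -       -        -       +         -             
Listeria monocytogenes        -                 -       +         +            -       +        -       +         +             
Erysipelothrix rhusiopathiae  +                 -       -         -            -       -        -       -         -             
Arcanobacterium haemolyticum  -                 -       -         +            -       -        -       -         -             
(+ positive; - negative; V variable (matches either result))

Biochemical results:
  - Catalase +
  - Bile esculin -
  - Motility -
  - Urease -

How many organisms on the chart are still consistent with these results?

Motility -: excludes Listeria monocytogenes — 7 left.
Urease -: excludes Nocardia asteroides — 6 left.
Bile esculin -: all 6 remaining candidates are consistent.
Catalase +: excludes Lactobacillus acidophilus, Erysipelothrix rhusiopathiae, Arcanobacterium haemolyticum — 3 left.
Still consistent: Bacillus anthracis, Corynebacterium diphtheriae, Corynebacterium jeikeium.

3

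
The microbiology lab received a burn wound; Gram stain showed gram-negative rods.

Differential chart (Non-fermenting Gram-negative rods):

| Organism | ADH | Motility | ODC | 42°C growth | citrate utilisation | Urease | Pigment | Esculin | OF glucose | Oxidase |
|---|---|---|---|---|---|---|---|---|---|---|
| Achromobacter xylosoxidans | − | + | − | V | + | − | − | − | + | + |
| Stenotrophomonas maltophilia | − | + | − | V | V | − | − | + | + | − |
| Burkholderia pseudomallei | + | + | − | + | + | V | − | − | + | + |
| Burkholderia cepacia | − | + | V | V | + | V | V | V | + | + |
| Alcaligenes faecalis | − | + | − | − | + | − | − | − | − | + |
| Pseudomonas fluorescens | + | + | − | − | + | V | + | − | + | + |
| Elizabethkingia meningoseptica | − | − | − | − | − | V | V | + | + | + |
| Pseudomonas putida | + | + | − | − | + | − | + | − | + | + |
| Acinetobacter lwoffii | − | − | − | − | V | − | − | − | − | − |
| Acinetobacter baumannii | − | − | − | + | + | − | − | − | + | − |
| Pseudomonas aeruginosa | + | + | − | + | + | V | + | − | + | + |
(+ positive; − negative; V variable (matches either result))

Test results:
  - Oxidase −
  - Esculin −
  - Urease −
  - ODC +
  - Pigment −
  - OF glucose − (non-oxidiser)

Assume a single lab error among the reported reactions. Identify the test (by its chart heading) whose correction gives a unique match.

ODC

As reported, no row in the chart matches all 6 reactions.
Reversing Urease → still no organism matches.
Reversing ODC (to −) → unique match: Acinetobacter lwoffii.
Reversing OF glucose → still no organism matches.
Reversing Pigment → still no organism matches.
Reversing Esculin → still no organism matches.
Reversing Oxidase → still no organism matches.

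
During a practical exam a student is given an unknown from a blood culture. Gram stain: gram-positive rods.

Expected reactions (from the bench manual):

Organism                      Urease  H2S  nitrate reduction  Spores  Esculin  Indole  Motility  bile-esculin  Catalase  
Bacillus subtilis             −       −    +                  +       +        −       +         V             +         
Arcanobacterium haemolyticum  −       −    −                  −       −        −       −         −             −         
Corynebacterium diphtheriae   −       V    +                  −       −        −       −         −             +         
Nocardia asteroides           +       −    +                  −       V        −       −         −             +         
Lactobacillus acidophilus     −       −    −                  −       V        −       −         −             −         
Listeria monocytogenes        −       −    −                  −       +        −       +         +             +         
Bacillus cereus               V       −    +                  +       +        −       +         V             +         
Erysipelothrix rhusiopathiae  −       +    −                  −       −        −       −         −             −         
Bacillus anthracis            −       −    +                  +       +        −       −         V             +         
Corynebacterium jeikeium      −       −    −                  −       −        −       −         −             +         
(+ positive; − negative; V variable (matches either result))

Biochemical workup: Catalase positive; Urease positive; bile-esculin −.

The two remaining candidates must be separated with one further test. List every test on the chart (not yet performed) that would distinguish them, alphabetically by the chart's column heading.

Motility, Spores

Urease +: excludes 8 organisms — 2 left.
bile-esculin −: all 2 remaining candidates are consistent.
Catalase +: all 2 remaining candidates are consistent.
Two candidates remain: Bacillus cereus and Nocardia asteroides.
  H2S: − vs − — same for both, does not separate.
  nitrate reduction: + vs + — same for both, does not separate.
  Spores: Bacillus cereus +, Nocardia asteroides − — discriminates.
  Esculin: + vs V — variable for at least one, does not separate.
  Indole: − vs − — same for both, does not separate.
  Motility: Bacillus cereus +, Nocardia asteroides − — discriminates.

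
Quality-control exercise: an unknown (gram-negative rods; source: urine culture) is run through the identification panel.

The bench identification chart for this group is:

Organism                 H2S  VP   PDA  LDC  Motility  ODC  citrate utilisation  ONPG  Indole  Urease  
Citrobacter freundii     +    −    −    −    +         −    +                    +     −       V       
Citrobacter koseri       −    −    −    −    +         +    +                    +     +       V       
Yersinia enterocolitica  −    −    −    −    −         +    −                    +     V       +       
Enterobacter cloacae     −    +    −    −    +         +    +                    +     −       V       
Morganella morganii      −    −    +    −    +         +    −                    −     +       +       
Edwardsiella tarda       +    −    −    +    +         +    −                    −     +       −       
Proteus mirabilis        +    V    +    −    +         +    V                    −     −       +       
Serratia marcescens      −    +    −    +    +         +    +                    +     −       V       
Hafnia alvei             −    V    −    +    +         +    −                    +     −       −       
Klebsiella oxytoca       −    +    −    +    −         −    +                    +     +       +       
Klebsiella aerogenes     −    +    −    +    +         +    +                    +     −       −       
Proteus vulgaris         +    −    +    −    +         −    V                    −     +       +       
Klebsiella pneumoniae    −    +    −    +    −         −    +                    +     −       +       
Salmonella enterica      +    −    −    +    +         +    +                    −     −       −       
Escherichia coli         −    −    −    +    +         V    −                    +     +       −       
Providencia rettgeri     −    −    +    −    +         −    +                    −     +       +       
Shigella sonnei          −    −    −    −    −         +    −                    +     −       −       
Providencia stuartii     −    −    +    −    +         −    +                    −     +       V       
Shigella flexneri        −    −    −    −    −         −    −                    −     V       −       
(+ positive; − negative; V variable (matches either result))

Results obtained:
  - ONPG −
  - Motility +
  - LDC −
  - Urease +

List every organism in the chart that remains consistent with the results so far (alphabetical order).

Morganella morganii, Proteus mirabilis, Proteus vulgaris, Providencia rettgeri, Providencia stuartii

LDC −: excludes 8 organisms — 11 left.
Urease +: excludes Shigella sonnei, Shigella flexneri — 9 left.
Motility +: excludes Yersinia enterocolitica — 8 left.
ONPG −: excludes Citrobacter freundii, Citrobacter koseri, Enterobacter cloacae — 5 left.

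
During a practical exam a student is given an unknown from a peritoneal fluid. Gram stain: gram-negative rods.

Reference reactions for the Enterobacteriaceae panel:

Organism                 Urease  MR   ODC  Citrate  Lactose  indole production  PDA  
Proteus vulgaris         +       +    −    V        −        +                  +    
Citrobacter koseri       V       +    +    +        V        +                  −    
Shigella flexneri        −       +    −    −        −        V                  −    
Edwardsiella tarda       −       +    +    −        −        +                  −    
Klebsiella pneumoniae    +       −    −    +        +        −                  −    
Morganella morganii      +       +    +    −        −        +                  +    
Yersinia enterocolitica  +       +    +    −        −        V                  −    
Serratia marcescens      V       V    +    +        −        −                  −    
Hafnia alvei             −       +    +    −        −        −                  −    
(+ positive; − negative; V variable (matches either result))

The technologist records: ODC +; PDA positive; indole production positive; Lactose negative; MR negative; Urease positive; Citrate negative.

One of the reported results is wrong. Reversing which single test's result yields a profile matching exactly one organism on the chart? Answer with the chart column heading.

MR

As reported, no row in the chart matches all 7 reactions.
Reversing Urease → still no organism matches.
Reversing ODC → still no organism matches.
Reversing Lactose → still no organism matches.
Reversing PDA → still no organism matches.
Reversing Citrate → still no organism matches.
Reversing indole production → still no organism matches.
Reversing MR (to +) → unique match: Morganella morganii.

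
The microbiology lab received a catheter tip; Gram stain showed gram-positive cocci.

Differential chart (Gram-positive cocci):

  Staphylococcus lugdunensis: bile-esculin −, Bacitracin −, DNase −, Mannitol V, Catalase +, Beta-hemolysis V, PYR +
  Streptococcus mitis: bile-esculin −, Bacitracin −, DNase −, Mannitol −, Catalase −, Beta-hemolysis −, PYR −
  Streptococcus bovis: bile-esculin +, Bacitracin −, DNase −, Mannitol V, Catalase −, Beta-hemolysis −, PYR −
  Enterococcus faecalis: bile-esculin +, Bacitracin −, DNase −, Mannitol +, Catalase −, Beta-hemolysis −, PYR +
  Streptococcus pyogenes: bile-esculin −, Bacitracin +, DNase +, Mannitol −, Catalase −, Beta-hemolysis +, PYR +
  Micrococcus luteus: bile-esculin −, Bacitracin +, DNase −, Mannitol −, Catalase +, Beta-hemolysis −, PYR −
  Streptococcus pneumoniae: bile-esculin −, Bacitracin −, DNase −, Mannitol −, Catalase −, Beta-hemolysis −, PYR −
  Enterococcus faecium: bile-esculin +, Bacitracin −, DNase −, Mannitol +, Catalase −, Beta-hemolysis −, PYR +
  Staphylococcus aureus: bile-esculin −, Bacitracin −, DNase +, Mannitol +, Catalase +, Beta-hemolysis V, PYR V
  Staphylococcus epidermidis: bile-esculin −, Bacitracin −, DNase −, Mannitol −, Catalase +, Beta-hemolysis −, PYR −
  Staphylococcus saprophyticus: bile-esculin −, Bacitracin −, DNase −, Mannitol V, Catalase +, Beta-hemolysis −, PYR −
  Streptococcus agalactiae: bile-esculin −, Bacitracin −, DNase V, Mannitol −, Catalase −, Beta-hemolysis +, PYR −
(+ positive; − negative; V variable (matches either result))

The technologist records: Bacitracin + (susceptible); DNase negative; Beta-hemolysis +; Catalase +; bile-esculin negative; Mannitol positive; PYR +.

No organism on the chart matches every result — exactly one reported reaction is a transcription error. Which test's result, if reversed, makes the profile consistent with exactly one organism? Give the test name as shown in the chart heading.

As reported, no row in the chart matches all 7 reactions.
Reversing bile-esculin → still no organism matches.
Reversing DNase → still no organism matches.
Reversing PYR → still no organism matches.
Reversing Catalase → still no organism matches.
Reversing Mannitol → still no organism matches.
Reversing Beta-hemolysis → still no organism matches.
Reversing Bacitracin (to −) → unique match: Staphylococcus lugdunensis.

Bacitracin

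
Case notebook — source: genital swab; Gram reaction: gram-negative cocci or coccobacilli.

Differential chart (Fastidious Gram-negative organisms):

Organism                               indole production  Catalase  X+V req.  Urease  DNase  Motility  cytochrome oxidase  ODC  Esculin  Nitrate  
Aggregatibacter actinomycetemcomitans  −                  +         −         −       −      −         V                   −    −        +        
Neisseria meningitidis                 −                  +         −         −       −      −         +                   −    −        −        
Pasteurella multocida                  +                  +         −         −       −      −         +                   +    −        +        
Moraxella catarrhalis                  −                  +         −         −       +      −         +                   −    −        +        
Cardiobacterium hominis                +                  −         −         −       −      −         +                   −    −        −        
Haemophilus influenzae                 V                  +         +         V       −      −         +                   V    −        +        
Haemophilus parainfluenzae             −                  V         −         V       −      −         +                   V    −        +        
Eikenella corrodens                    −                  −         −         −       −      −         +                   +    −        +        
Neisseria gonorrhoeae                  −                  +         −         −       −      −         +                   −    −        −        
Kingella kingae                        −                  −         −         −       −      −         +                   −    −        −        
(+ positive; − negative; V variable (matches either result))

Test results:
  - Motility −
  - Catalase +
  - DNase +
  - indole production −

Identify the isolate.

Motility −: all 10 remaining candidates are consistent.
DNase +: excludes 9 organisms — 1 left.
Catalase +: the one remaining candidate is consistent.
indole production −: the one remaining candidate is consistent.

Moraxella catarrhalis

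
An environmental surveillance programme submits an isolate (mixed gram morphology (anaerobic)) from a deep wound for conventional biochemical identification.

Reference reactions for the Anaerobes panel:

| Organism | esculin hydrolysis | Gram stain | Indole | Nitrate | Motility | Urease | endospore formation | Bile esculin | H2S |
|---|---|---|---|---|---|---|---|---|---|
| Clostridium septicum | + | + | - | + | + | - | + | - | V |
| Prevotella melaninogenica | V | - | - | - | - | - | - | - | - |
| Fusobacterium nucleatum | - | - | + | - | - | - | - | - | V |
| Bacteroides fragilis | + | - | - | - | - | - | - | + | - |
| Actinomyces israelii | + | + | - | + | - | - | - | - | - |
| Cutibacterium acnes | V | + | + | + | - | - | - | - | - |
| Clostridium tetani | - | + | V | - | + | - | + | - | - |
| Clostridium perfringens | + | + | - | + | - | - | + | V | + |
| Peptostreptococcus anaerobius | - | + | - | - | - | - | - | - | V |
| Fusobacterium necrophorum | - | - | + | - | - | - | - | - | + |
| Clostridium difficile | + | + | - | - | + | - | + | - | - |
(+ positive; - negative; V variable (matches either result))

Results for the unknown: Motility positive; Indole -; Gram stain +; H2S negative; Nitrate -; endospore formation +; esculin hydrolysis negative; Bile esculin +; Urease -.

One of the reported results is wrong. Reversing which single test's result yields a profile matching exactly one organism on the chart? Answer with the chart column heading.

Bile esculin

As reported, no row in the chart matches all 9 reactions.
Reversing Indole → still no organism matches.
Reversing Gram stain → still no organism matches.
Reversing Motility → still no organism matches.
Reversing esculin hydrolysis → still no organism matches.
Reversing H2S → still no organism matches.
Reversing Urease → still no organism matches.
Reversing Nitrate → still no organism matches.
Reversing Bile esculin (to -) → unique match: Clostridium tetani.
Reversing endospore formation → still no organism matches.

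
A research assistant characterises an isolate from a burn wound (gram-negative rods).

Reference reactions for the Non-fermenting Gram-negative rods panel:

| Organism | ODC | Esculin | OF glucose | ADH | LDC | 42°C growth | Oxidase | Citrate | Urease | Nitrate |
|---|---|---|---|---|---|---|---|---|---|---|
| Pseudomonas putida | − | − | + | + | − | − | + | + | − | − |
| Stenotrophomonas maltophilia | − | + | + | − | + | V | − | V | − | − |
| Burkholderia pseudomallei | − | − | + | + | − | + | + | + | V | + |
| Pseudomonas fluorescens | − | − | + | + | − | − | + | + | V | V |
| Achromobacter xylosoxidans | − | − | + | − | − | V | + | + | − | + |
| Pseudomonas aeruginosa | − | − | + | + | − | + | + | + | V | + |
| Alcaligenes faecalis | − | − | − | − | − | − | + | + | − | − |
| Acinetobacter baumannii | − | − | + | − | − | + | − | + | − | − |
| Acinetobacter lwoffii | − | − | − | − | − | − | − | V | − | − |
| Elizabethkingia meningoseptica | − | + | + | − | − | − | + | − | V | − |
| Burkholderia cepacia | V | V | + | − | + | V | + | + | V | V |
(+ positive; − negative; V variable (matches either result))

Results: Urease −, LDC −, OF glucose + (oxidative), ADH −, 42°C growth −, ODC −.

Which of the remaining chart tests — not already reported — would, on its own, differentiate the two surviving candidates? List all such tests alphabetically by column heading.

Urease −: all 11 remaining candidates are consistent.
ODC −: all 11 remaining candidates are consistent.
42°C growth −: excludes Burkholderia pseudomallei, Pseudomonas aeruginosa, Acinetobacter baumannii — 8 left.
LDC −: excludes Stenotrophomonas maltophilia, Burkholderia cepacia — 6 left.
ADH −: excludes Pseudomonas putida, Pseudomonas fluorescens — 4 left.
OF glucose +: excludes Alcaligenes faecalis, Acinetobacter lwoffii — 2 left.
Two candidates remain: Achromobacter xylosoxidans and Elizabethkingia meningoseptica.
  Esculin: Achromobacter xylosoxidans −, Elizabethkingia meningoseptica + — discriminates.
  Oxidase: + vs + — same for both, does not separate.
  Citrate: Achromobacter xylosoxidans +, Elizabethkingia meningoseptica − — discriminates.
  Nitrate: Achromobacter xylosoxidans +, Elizabethkingia meningoseptica − — discriminates.

Citrate, Esculin, Nitrate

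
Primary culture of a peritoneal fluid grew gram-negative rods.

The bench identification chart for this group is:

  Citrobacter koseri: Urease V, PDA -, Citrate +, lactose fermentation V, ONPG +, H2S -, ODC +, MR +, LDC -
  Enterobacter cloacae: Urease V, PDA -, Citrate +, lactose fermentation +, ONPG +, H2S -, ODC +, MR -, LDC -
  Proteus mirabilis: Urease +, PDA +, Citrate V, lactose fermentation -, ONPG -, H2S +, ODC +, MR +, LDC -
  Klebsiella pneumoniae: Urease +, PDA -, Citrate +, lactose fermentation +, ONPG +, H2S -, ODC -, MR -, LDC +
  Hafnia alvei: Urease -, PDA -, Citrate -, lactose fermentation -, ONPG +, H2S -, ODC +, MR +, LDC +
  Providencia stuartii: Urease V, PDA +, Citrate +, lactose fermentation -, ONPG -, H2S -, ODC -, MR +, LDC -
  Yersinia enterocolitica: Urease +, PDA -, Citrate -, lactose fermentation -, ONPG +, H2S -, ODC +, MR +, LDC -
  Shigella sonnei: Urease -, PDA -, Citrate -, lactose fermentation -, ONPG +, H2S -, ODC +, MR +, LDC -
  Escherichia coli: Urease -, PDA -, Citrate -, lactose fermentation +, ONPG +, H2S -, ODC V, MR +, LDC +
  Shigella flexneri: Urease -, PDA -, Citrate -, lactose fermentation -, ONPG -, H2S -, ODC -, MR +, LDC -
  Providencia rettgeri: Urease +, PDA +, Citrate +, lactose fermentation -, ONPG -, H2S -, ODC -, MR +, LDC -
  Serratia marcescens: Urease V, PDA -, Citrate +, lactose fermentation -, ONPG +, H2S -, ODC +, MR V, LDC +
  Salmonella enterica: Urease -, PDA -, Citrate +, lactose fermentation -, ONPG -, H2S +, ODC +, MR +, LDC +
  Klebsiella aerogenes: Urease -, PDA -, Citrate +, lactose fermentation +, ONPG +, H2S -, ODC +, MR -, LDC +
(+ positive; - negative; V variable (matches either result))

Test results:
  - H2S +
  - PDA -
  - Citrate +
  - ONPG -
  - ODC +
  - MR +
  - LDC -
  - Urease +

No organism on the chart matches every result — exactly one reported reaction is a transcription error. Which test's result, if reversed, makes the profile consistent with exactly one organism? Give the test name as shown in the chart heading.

PDA

As reported, no row in the chart matches all 8 reactions.
Reversing H2S → still no organism matches.
Reversing Urease → still no organism matches.
Reversing Citrate → still no organism matches.
Reversing LDC → still no organism matches.
Reversing PDA (to +) → unique match: Proteus mirabilis.
Reversing ONPG → still no organism matches.
Reversing ODC → still no organism matches.
Reversing MR → still no organism matches.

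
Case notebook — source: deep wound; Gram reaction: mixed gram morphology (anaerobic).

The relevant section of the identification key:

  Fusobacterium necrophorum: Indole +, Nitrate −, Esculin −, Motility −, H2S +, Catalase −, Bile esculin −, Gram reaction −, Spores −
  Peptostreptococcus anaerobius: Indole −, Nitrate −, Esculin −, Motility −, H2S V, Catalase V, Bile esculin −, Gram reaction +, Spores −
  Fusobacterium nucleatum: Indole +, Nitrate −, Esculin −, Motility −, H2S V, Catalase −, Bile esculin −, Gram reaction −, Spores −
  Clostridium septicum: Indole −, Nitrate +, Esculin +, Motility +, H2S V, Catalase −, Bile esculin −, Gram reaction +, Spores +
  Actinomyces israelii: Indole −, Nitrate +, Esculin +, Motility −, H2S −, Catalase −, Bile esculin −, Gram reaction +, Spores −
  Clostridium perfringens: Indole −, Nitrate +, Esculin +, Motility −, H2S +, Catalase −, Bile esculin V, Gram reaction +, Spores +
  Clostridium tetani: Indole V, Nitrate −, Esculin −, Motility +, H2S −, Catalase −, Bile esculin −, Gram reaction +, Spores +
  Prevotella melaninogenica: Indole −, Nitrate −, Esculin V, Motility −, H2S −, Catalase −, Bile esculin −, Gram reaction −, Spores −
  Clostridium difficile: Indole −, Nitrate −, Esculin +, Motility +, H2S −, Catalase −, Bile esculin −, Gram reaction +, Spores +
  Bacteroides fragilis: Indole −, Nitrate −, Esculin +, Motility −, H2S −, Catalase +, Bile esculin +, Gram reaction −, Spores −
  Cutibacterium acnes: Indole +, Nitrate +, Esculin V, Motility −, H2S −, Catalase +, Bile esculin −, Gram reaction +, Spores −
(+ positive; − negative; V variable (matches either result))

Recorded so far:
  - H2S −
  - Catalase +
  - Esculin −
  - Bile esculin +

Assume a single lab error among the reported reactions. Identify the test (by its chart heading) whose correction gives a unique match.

Esculin

As reported, no row in the chart matches all 4 reactions.
Reversing Esculin (to +) → unique match: Bacteroides fragilis.
Reversing Bile esculin → 2 organisms match (not unique).
Reversing H2S → still no organism matches.
Reversing Catalase → still no organism matches.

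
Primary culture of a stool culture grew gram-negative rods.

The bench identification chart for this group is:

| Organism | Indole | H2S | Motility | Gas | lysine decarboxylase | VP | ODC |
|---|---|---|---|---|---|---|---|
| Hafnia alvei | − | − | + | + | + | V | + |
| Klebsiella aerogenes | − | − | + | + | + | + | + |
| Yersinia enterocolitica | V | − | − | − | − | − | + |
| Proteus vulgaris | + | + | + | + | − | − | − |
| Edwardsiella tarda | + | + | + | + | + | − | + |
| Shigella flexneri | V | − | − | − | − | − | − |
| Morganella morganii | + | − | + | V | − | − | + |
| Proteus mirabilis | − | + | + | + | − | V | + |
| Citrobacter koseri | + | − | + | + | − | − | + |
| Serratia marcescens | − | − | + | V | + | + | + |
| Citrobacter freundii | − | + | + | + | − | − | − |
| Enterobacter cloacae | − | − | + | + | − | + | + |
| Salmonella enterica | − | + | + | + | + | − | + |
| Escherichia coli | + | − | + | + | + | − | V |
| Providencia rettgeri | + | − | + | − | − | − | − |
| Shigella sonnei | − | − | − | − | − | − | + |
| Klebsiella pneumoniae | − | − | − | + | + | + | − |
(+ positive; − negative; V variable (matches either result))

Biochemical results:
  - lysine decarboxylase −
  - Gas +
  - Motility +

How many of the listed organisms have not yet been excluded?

Gas +: excludes Yersinia enterocolitica, Shigella flexneri, Providencia rettgeri, Shigella sonnei — 13 left.
lysine decarboxylase −: excludes 7 organisms — 6 left.
Motility +: all 6 remaining candidates are consistent.
Still consistent: Citrobacter freundii, Citrobacter koseri, Enterobacter cloacae, Morganella morganii, Proteus mirabilis, Proteus vulgaris.

6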